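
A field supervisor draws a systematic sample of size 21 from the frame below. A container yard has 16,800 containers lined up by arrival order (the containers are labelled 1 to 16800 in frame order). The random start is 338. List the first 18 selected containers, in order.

k = N/n = 16800/21 = 800
container 1: 338
container 2: 338 + 800 = 1138
container 3: 1138 + 800 = 1938
container 4: 1938 + 800 = 2738
container 5: 2738 + 800 = 3538
container 6: 3538 + 800 = 4338
container 7: 4338 + 800 = 5138
container 8: 5138 + 800 = 5938
container 9: 5938 + 800 = 6738
container 10: 6738 + 800 = 7538
container 11: 7538 + 800 = 8338
container 12: 8338 + 800 = 9138
container 13: 9138 + 800 = 9938
container 14: 9938 + 800 = 10738
container 15: 10738 + 800 = 11538
container 16: 11538 + 800 = 12338
container 17: 12338 + 800 = 13138
container 18: 13138 + 800 = 13938

338, 1138, 1938, 2738, 3538, 4338, 5138, 5938, 6738, 7538, 8338, 9138, 9938, 10738, 11538, 12338, 13138, 13938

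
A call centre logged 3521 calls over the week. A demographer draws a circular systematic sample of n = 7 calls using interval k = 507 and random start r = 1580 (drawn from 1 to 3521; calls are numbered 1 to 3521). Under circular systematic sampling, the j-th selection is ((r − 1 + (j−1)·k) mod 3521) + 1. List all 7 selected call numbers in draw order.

1580, 2087, 2594, 3101, 87, 594, 1101

Selection 1: 1580
Selection 2: 1580 + 507 = 2087
Selection 3: 2087 + 507 = 2594
Selection 4: 2594 + 507 = 3101
Selection 5: 3101 + 507 = 3608 → 3608 − 3521 = 87
Selection 6: 87 + 507 = 594
Selection 7: 594 + 507 = 1101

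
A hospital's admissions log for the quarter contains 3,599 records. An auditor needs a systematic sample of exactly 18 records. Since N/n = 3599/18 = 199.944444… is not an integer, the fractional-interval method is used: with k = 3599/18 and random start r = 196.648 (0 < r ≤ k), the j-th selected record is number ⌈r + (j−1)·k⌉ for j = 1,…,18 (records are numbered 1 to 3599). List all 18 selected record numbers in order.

j=1: r + 0k = 196.648 → ⌈·⌉ = 197
j=2: r + 1k = 396.592444… → ⌈·⌉ = 397
j=3: r + 2k = 596.536888… → ⌈·⌉ = 597
j=4: r + 3k = 796.481333… → ⌈·⌉ = 797
j=5: r + 4k = 996.425777… → ⌈·⌉ = 997
j=6: r + 5k = 1196.370222… → ⌈·⌉ = 1197
j=7: r + 6k = 1396.314666… → ⌈·⌉ = 1397
j=8: r + 7k = 1596.259111… → ⌈·⌉ = 1597
j=9: r + 8k = 1796.203555… → ⌈·⌉ = 1797
j=10: r + 9k = 1996.148 → ⌈·⌉ = 1997
j=11: r + 10k = 2196.092444… → ⌈·⌉ = 2197
j=12: r + 11k = 2396.036888… → ⌈·⌉ = 2397
j=13: r + 12k = 2595.981333… → ⌈·⌉ = 2596
j=14: r + 13k = 2795.925777… → ⌈·⌉ = 2796
j=15: r + 14k = 2995.870222… → ⌈·⌉ = 2996
j=16: r + 15k = 3195.814666… → ⌈·⌉ = 3196
j=17: r + 16k = 3395.759111… → ⌈·⌉ = 3396
j=18: r + 17k = 3595.703555… → ⌈·⌉ = 3596

197, 397, 597, 797, 997, 1197, 1397, 1597, 1797, 1997, 2197, 2397, 2596, 2796, 2996, 3196, 3396, 3596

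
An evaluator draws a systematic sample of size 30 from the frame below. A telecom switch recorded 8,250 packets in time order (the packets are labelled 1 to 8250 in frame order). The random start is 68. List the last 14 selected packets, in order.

k = N/n = 8250/30 = 275
17th selection = 68 + 16×275 = 4468
18th: 4468 + 275 = 4743
19th: 4743 + 275 = 5018
20th: 5018 + 275 = 5293
21st: 5293 + 275 = 5568
22nd: 5568 + 275 = 5843
23rd: 5843 + 275 = 6118
24th: 6118 + 275 = 6393
25th: 6393 + 275 = 6668
26th: 6668 + 275 = 6943
27th: 6943 + 275 = 7218
28th: 7218 + 275 = 7493
29th: 7493 + 275 = 7768
30th: 7768 + 275 = 8043

4468, 4743, 5018, 5293, 5568, 5843, 6118, 6393, 6668, 6943, 7218, 7493, 7768, 8043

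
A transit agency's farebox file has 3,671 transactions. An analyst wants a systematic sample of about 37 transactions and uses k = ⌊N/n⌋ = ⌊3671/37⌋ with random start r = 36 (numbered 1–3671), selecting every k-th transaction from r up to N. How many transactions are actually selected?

k = ⌊3671/37⌋ = 99
Achieved size = ⌊(3671 − 36)/99⌋ + 1 = ⌊3635/99⌋ + 1 = 36 + 1 = 37
(last selection: 36 + 36×99 = 3600 ≤ 3671; next would be 3699 > 3671)

37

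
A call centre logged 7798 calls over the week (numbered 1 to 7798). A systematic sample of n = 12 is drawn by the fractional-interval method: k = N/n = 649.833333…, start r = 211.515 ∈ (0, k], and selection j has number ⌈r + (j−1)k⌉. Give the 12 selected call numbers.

212, 862, 1512, 2162, 2811, 3461, 4111, 4761, 5411, 6061, 6710, 7360

j=1: r + 0k = 211.515 → ⌈·⌉ = 212
j=2: r + 1k = 861.348333… → ⌈·⌉ = 862
j=3: r + 2k = 1511.181666… → ⌈·⌉ = 1512
j=4: r + 3k = 2161.015 → ⌈·⌉ = 2162
j=5: r + 4k = 2810.848333… → ⌈·⌉ = 2811
j=6: r + 5k = 3460.681666… → ⌈·⌉ = 3461
j=7: r + 6k = 4110.515 → ⌈·⌉ = 4111
j=8: r + 7k = 4760.348333… → ⌈·⌉ = 4761
j=9: r + 8k = 5410.181666… → ⌈·⌉ = 5411
j=10: r + 9k = 6060.015 → ⌈·⌉ = 6061
j=11: r + 10k = 6709.848333… → ⌈·⌉ = 6710
j=12: r + 11k = 7359.681666… → ⌈·⌉ = 7360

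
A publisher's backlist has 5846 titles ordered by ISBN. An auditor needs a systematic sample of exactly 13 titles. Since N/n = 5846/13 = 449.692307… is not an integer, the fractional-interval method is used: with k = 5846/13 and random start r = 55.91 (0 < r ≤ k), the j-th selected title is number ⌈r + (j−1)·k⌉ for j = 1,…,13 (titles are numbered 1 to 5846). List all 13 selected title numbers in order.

j=1: r + 0k = 55.91 → ⌈·⌉ = 56
j=2: r + 1k = 505.602307… → ⌈·⌉ = 506
j=3: r + 2k = 955.294615… → ⌈·⌉ = 956
j=4: r + 3k = 1404.986923… → ⌈·⌉ = 1405
j=5: r + 4k = 1854.679230… → ⌈·⌉ = 1855
j=6: r + 5k = 2304.371538… → ⌈·⌉ = 2305
j=7: r + 6k = 2754.063846… → ⌈·⌉ = 2755
j=8: r + 7k = 3203.756153… → ⌈·⌉ = 3204
j=9: r + 8k = 3653.448461… → ⌈·⌉ = 3654
j=10: r + 9k = 4103.140769… → ⌈·⌉ = 4104
j=11: r + 10k = 4552.833076… → ⌈·⌉ = 4553
j=12: r + 11k = 5002.525384… → ⌈·⌉ = 5003
j=13: r + 12k = 5452.217692… → ⌈·⌉ = 5453

56, 506, 956, 1405, 1855, 2305, 2755, 3204, 3654, 4104, 4553, 5003, 5453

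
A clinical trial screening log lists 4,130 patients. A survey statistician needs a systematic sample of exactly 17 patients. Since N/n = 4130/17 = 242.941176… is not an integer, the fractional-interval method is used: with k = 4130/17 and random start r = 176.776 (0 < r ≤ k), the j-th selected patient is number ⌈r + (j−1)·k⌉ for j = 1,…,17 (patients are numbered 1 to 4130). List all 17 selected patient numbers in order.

j=1: r + 0k = 176.776 → ⌈·⌉ = 177
j=2: r + 1k = 419.717176… → ⌈·⌉ = 420
j=3: r + 2k = 662.658352… → ⌈·⌉ = 663
j=4: r + 3k = 905.599529… → ⌈·⌉ = 906
j=5: r + 4k = 1148.540705… → ⌈·⌉ = 1149
j=6: r + 5k = 1391.481882… → ⌈·⌉ = 1392
j=7: r + 6k = 1634.423058… → ⌈·⌉ = 1635
j=8: r + 7k = 1877.364235… → ⌈·⌉ = 1878
j=9: r + 8k = 2120.305411… → ⌈·⌉ = 2121
j=10: r + 9k = 2363.246588… → ⌈·⌉ = 2364
j=11: r + 10k = 2606.187764… → ⌈·⌉ = 2607
j=12: r + 11k = 2849.128941… → ⌈·⌉ = 2850
j=13: r + 12k = 3092.070117… → ⌈·⌉ = 3093
j=14: r + 13k = 3335.011294… → ⌈·⌉ = 3336
j=15: r + 14k = 3577.952470… → ⌈·⌉ = 3578
j=16: r + 15k = 3820.893647… → ⌈·⌉ = 3821
j=17: r + 16k = 4063.834823… → ⌈·⌉ = 4064

177, 420, 663, 906, 1149, 1392, 1635, 1878, 2121, 2364, 2607, 2850, 3093, 3336, 3578, 3821, 4064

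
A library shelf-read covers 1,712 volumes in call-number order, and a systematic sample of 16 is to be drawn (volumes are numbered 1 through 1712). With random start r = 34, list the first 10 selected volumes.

k = N/n = 1712/16 = 107
volume 1: 34
volume 2: 34 + 107 = 141
volume 3: 141 + 107 = 248
volume 4: 248 + 107 = 355
volume 5: 355 + 107 = 462
volume 6: 462 + 107 = 569
volume 7: 569 + 107 = 676
volume 8: 676 + 107 = 783
volume 9: 783 + 107 = 890
volume 10: 890 + 107 = 997

34, 141, 248, 355, 462, 569, 676, 783, 890, 997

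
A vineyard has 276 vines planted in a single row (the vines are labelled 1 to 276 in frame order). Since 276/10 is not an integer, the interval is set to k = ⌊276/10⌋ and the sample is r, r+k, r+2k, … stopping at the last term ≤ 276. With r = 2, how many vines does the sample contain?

k = ⌊276/10⌋ = 27
Achieved size = ⌊(276 − 2)/27⌋ + 1 = ⌊274/27⌋ + 1 = 10 + 1 = 11
(last selection: 2 + 10×27 = 272 ≤ 276; next would be 299 > 276)

11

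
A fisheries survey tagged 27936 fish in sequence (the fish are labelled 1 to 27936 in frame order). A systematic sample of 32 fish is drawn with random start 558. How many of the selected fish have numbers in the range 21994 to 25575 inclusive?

4

k = 27936/32 = 873
First selection ≥ 21994: 558 + ⌈(21994−558)/873⌉·873 = 558 + 25×873 = 22383
Last selection ≤ 25575: 558 + ⌊(25575−558)/873⌋·873 = 558 + 28×873 = 25002
Count = 28 − 25 + 1 = 4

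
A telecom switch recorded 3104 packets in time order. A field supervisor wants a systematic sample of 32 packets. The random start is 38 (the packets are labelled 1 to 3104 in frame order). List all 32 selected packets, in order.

k = N/n = 3104/32 = 97
packet 1: 38
packet 2: 38 + 97 = 135
packet 3: 135 + 97 = 232
packet 4: 232 + 97 = 329
packet 5: 329 + 97 = 426
packet 6: 426 + 97 = 523
packet 7: 523 + 97 = 620
packet 8: 620 + 97 = 717
packet 9: 717 + 97 = 814
packet 10: 814 + 97 = 911
packet 11: 911 + 97 = 1008
packet 12: 1008 + 97 = 1105
packet 13: 1105 + 97 = 1202
packet 14: 1202 + 97 = 1299
packet 15: 1299 + 97 = 1396
packet 16: 1396 + 97 = 1493
packet 17: 1493 + 97 = 1590
packet 18: 1590 + 97 = 1687
packet 19: 1687 + 97 = 1784
packet 20: 1784 + 97 = 1881
packet 21: 1881 + 97 = 1978
packet 22: 1978 + 97 = 2075
packet 23: 2075 + 97 = 2172
packet 24: 2172 + 97 = 2269
packet 25: 2269 + 97 = 2366
packet 26: 2366 + 97 = 2463
packet 27: 2463 + 97 = 2560
packet 28: 2560 + 97 = 2657
packet 29: 2657 + 97 = 2754
packet 30: 2754 + 97 = 2851
packet 31: 2851 + 97 = 2948
packet 32: 2948 + 97 = 3045

38, 135, 232, 329, 426, 523, 620, 717, 814, 911, 1008, 1105, 1202, 1299, 1396, 1493, 1590, 1687, 1784, 1881, 1978, 2075, 2172, 2269, 2366, 2463, 2560, 2657, 2754, 2851, 2948, 3045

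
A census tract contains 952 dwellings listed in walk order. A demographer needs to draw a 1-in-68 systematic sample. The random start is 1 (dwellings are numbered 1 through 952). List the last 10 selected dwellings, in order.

5th selection = 1 + 4×68 = 273
6th: 273 + 68 = 341
7th: 341 + 68 = 409
8th: 409 + 68 = 477
9th: 477 + 68 = 545
10th: 545 + 68 = 613
11th: 613 + 68 = 681
12th: 681 + 68 = 749
13th: 749 + 68 = 817
14th: 817 + 68 = 885

273, 341, 409, 477, 545, 613, 681, 749, 817, 885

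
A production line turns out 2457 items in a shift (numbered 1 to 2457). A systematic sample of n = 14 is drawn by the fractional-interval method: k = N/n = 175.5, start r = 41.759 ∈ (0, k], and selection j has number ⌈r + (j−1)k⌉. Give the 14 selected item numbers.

42, 218, 393, 569, 744, 920, 1095, 1271, 1446, 1622, 1797, 1973, 2148, 2324

j=1: r + 0k = 41.759 → ⌈·⌉ = 42
j=2: r + 1k = 217.259 → ⌈·⌉ = 218
j=3: r + 2k = 392.759 → ⌈·⌉ = 393
j=4: r + 3k = 568.259 → ⌈·⌉ = 569
j=5: r + 4k = 743.759 → ⌈·⌉ = 744
j=6: r + 5k = 919.259 → ⌈·⌉ = 920
j=7: r + 6k = 1094.759 → ⌈·⌉ = 1095
j=8: r + 7k = 1270.259 → ⌈·⌉ = 1271
j=9: r + 8k = 1445.759 → ⌈·⌉ = 1446
j=10: r + 9k = 1621.259 → ⌈·⌉ = 1622
j=11: r + 10k = 1796.759 → ⌈·⌉ = 1797
j=12: r + 11k = 1972.259 → ⌈·⌉ = 1973
j=13: r + 12k = 2147.759 → ⌈·⌉ = 2148
j=14: r + 13k = 2323.259 → ⌈·⌉ = 2324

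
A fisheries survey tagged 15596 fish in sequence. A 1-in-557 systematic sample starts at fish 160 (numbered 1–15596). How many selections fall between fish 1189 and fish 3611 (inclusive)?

k = 557
First selection ≥ 1189: 160 + ⌈(1189−160)/557⌉·557 = 160 + 2×557 = 1274
Last selection ≤ 3611: 160 + ⌊(3611−160)/557⌋·557 = 160 + 6×557 = 3502
Count = 6 − 2 + 1 = 5

5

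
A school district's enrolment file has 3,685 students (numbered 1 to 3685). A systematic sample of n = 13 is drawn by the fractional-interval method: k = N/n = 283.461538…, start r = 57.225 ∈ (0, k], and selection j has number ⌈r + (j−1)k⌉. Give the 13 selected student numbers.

j=1: r + 0k = 57.225 → ⌈·⌉ = 58
j=2: r + 1k = 340.686538… → ⌈·⌉ = 341
j=3: r + 2k = 624.148076… → ⌈·⌉ = 625
j=4: r + 3k = 907.609615… → ⌈·⌉ = 908
j=5: r + 4k = 1191.071153… → ⌈·⌉ = 1192
j=6: r + 5k = 1474.532692… → ⌈·⌉ = 1475
j=7: r + 6k = 1757.994230… → ⌈·⌉ = 1758
j=8: r + 7k = 2041.455769… → ⌈·⌉ = 2042
j=9: r + 8k = 2324.917307… → ⌈·⌉ = 2325
j=10: r + 9k = 2608.378846… → ⌈·⌉ = 2609
j=11: r + 10k = 2891.840384… → ⌈·⌉ = 2892
j=12: r + 11k = 3175.301923… → ⌈·⌉ = 3176
j=13: r + 12k = 3458.763461… → ⌈·⌉ = 3459

58, 341, 625, 908, 1192, 1475, 1758, 2042, 2325, 2609, 2892, 3176, 3459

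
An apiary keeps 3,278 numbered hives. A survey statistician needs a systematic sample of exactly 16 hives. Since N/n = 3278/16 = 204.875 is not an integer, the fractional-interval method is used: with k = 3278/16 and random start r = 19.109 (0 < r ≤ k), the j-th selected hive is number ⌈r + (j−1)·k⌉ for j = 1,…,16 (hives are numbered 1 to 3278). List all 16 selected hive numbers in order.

20, 224, 429, 634, 839, 1044, 1249, 1454, 1659, 1863, 2068, 2273, 2478, 2683, 2888, 3093

j=1: r + 0k = 19.109 → ⌈·⌉ = 20
j=2: r + 1k = 223.984 → ⌈·⌉ = 224
j=3: r + 2k = 428.859 → ⌈·⌉ = 429
j=4: r + 3k = 633.734 → ⌈·⌉ = 634
j=5: r + 4k = 838.609 → ⌈·⌉ = 839
j=6: r + 5k = 1043.484 → ⌈·⌉ = 1044
j=7: r + 6k = 1248.359 → ⌈·⌉ = 1249
j=8: r + 7k = 1453.234 → ⌈·⌉ = 1454
j=9: r + 8k = 1658.109 → ⌈·⌉ = 1659
j=10: r + 9k = 1862.984 → ⌈·⌉ = 1863
j=11: r + 10k = 2067.859 → ⌈·⌉ = 2068
j=12: r + 11k = 2272.734 → ⌈·⌉ = 2273
j=13: r + 12k = 2477.609 → ⌈·⌉ = 2478
j=14: r + 13k = 2682.484 → ⌈·⌉ = 2683
j=15: r + 14k = 2887.359 → ⌈·⌉ = 2888
j=16: r + 15k = 3092.234 → ⌈·⌉ = 3093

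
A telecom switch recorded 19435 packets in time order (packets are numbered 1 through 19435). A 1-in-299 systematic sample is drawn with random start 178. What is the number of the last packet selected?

19314

k = 299
65th selection = r + (65−1)·k = 178 + 64×299 = 178 + 19136 = 19314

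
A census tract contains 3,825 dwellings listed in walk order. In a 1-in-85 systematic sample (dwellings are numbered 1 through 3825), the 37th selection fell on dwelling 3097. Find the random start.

k = 85
r = 3097 − (37−1)×85 = 3097 − 3060 = 37

37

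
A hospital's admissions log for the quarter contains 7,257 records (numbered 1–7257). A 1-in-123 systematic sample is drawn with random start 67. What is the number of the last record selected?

k = 123
59th selection = r + (59−1)·k = 67 + 58×123 = 67 + 7134 = 7201

7201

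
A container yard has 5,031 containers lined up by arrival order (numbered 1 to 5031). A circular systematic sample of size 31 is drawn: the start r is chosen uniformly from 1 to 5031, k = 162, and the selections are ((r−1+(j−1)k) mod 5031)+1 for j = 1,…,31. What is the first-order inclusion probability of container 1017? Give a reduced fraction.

For each position j, as r ranges over 1…5031 the j-th selection hits every container exactly once, so container 1017 is selected for exactly 31 of the 5031 starts.
Inclusion probability = 31/5031.

31/5031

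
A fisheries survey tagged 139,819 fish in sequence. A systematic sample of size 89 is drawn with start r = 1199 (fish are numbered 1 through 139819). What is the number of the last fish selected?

139447

k = 139819/89 = 1571
89th selection = r + (89−1)·k = 1199 + 88×1571 = 1199 + 138248 = 139447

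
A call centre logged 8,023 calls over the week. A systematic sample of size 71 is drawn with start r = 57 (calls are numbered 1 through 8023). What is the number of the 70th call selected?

k = 8023/71 = 113
70th selection = r + (70−1)·k = 57 + 69×113 = 57 + 7797 = 7854

7854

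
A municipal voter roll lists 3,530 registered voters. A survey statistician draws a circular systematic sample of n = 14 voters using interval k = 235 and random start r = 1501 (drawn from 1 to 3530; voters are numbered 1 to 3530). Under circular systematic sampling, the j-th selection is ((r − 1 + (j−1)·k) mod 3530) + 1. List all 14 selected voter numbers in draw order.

1501, 1736, 1971, 2206, 2441, 2676, 2911, 3146, 3381, 86, 321, 556, 791, 1026

Selection 1: 1501
Selection 2: 1501 + 235 = 1736
Selection 3: 1736 + 235 = 1971
Selection 4: 1971 + 235 = 2206
Selection 5: 2206 + 235 = 2441
Selection 6: 2441 + 235 = 2676
Selection 7: 2676 + 235 = 2911
Selection 8: 2911 + 235 = 3146
Selection 9: 3146 + 235 = 3381
Selection 10: 3381 + 235 = 3616 → 3616 − 3530 = 86
Selection 11: 86 + 235 = 321
Selection 12: 321 + 235 = 556
Selection 13: 556 + 235 = 791
Selection 14: 791 + 235 = 1026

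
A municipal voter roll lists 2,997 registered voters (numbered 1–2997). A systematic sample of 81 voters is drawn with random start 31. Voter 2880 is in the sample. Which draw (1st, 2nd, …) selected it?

78

k = 2997/81 = 37
position = (2880 − 31)/37 + 1 = 2849/37 + 1 = 77 + 1 = 78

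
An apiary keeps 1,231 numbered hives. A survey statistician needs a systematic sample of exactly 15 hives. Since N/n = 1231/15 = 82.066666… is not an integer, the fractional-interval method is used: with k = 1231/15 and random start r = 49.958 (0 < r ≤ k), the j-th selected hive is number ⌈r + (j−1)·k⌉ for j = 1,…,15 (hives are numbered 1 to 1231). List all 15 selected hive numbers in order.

50, 133, 215, 297, 379, 461, 543, 625, 707, 789, 871, 953, 1035, 1117, 1199

j=1: r + 0k = 49.958 → ⌈·⌉ = 50
j=2: r + 1k = 132.024666… → ⌈·⌉ = 133
j=3: r + 2k = 214.091333… → ⌈·⌉ = 215
j=4: r + 3k = 296.158 → ⌈·⌉ = 297
j=5: r + 4k = 378.224666… → ⌈·⌉ = 379
j=6: r + 5k = 460.291333… → ⌈·⌉ = 461
j=7: r + 6k = 542.358 → ⌈·⌉ = 543
j=8: r + 7k = 624.424666… → ⌈·⌉ = 625
j=9: r + 8k = 706.491333… → ⌈·⌉ = 707
j=10: r + 9k = 788.558 → ⌈·⌉ = 789
j=11: r + 10k = 870.624666… → ⌈·⌉ = 871
j=12: r + 11k = 952.691333… → ⌈·⌉ = 953
j=13: r + 12k = 1034.758 → ⌈·⌉ = 1035
j=14: r + 13k = 1116.824666… → ⌈·⌉ = 1117
j=15: r + 14k = 1198.891333… → ⌈·⌉ = 1199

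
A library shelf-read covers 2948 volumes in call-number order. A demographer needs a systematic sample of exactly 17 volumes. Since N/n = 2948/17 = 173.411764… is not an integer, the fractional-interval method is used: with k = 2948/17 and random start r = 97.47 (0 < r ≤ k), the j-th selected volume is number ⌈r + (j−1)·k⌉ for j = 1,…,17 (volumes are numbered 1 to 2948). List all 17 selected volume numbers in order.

98, 271, 445, 618, 792, 965, 1138, 1312, 1485, 1659, 1832, 2005, 2179, 2352, 2526, 2699, 2873

j=1: r + 0k = 97.47 → ⌈·⌉ = 98
j=2: r + 1k = 270.881764… → ⌈·⌉ = 271
j=3: r + 2k = 444.293529… → ⌈·⌉ = 445
j=4: r + 3k = 617.705294… → ⌈·⌉ = 618
j=5: r + 4k = 791.117058… → ⌈·⌉ = 792
j=6: r + 5k = 964.528823… → ⌈·⌉ = 965
j=7: r + 6k = 1137.940588… → ⌈·⌉ = 1138
j=8: r + 7k = 1311.352352… → ⌈·⌉ = 1312
j=9: r + 8k = 1484.764117… → ⌈·⌉ = 1485
j=10: r + 9k = 1658.175882… → ⌈·⌉ = 1659
j=11: r + 10k = 1831.587647… → ⌈·⌉ = 1832
j=12: r + 11k = 2004.999411… → ⌈·⌉ = 2005
j=13: r + 12k = 2178.411176… → ⌈·⌉ = 2179
j=14: r + 13k = 2351.822941… → ⌈·⌉ = 2352
j=15: r + 14k = 2525.234705… → ⌈·⌉ = 2526
j=16: r + 15k = 2698.646470… → ⌈·⌉ = 2699
j=17: r + 16k = 2872.058235… → ⌈·⌉ = 2873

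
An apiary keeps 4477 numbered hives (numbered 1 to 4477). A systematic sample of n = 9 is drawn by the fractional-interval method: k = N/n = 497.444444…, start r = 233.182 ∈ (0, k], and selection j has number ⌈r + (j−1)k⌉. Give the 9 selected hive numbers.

j=1: r + 0k = 233.182 → ⌈·⌉ = 234
j=2: r + 1k = 730.626444… → ⌈·⌉ = 731
j=3: r + 2k = 1228.070888… → ⌈·⌉ = 1229
j=4: r + 3k = 1725.515333… → ⌈·⌉ = 1726
j=5: r + 4k = 2222.959777… → ⌈·⌉ = 2223
j=6: r + 5k = 2720.404222… → ⌈·⌉ = 2721
j=7: r + 6k = 3217.848666… → ⌈·⌉ = 3218
j=8: r + 7k = 3715.293111… → ⌈·⌉ = 3716
j=9: r + 8k = 4212.737555… → ⌈·⌉ = 4213

234, 731, 1229, 1726, 2223, 2721, 3218, 3716, 4213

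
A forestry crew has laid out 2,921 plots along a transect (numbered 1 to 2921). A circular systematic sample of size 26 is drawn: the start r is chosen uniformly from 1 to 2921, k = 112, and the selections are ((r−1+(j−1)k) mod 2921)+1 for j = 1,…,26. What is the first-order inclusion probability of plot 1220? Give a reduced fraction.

26/2921

For each position j, as r ranges over 1…2921 the j-th selection hits every plot exactly once, so plot 1220 is selected for exactly 26 of the 2921 starts.
Inclusion probability = 26/2921.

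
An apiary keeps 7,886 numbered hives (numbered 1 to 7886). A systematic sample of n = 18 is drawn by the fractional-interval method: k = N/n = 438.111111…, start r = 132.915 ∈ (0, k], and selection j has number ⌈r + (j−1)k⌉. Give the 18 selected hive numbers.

j=1: r + 0k = 132.915 → ⌈·⌉ = 133
j=2: r + 1k = 571.026111… → ⌈·⌉ = 572
j=3: r + 2k = 1009.137222… → ⌈·⌉ = 1010
j=4: r + 3k = 1447.248333… → ⌈·⌉ = 1448
j=5: r + 4k = 1885.359444… → ⌈·⌉ = 1886
j=6: r + 5k = 2323.470555… → ⌈·⌉ = 2324
j=7: r + 6k = 2761.581666… → ⌈·⌉ = 2762
j=8: r + 7k = 3199.692777… → ⌈·⌉ = 3200
j=9: r + 8k = 3637.803888… → ⌈·⌉ = 3638
j=10: r + 9k = 4075.915 → ⌈·⌉ = 4076
j=11: r + 10k = 4514.026111… → ⌈·⌉ = 4515
j=12: r + 11k = 4952.137222… → ⌈·⌉ = 4953
j=13: r + 12k = 5390.248333… → ⌈·⌉ = 5391
j=14: r + 13k = 5828.359444… → ⌈·⌉ = 5829
j=15: r + 14k = 6266.470555… → ⌈·⌉ = 6267
j=16: r + 15k = 6704.581666… → ⌈·⌉ = 6705
j=17: r + 16k = 7142.692777… → ⌈·⌉ = 7143
j=18: r + 17k = 7580.803888… → ⌈·⌉ = 7581

133, 572, 1010, 1448, 1886, 2324, 2762, 3200, 3638, 4076, 4515, 4953, 5391, 5829, 6267, 6705, 7143, 7581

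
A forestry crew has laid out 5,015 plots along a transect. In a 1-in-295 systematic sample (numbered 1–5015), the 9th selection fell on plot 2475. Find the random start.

115

k = 295
r = 2475 − (9−1)×295 = 2475 − 2360 = 115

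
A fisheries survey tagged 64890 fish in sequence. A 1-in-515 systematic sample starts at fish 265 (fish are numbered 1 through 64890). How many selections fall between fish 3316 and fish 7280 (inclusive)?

8

k = 515
First selection ≥ 3316: 265 + ⌈(3316−265)/515⌉·515 = 265 + 6×515 = 3355
Last selection ≤ 7280: 265 + ⌊(7280−265)/515⌋·515 = 265 + 13×515 = 6960
Count = 13 − 6 + 1 = 8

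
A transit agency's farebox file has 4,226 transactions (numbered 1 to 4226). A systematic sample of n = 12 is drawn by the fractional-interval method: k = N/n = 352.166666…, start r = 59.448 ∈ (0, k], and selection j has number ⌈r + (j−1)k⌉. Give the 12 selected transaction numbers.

60, 412, 764, 1116, 1469, 1821, 2173, 2525, 2877, 3229, 3582, 3934

j=1: r + 0k = 59.448 → ⌈·⌉ = 60
j=2: r + 1k = 411.614666… → ⌈·⌉ = 412
j=3: r + 2k = 763.781333… → ⌈·⌉ = 764
j=4: r + 3k = 1115.948 → ⌈·⌉ = 1116
j=5: r + 4k = 1468.114666… → ⌈·⌉ = 1469
j=6: r + 5k = 1820.281333… → ⌈·⌉ = 1821
j=7: r + 6k = 2172.448 → ⌈·⌉ = 2173
j=8: r + 7k = 2524.614666… → ⌈·⌉ = 2525
j=9: r + 8k = 2876.781333… → ⌈·⌉ = 2877
j=10: r + 9k = 3228.948 → ⌈·⌉ = 3229
j=11: r + 10k = 3581.114666… → ⌈·⌉ = 3582
j=12: r + 11k = 3933.281333… → ⌈·⌉ = 3934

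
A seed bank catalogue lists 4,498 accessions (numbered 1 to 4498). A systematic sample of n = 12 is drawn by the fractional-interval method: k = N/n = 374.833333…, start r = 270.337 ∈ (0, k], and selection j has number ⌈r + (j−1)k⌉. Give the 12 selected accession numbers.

j=1: r + 0k = 270.337 → ⌈·⌉ = 271
j=2: r + 1k = 645.170333… → ⌈·⌉ = 646
j=3: r + 2k = 1020.003666… → ⌈·⌉ = 1021
j=4: r + 3k = 1394.837 → ⌈·⌉ = 1395
j=5: r + 4k = 1769.670333… → ⌈·⌉ = 1770
j=6: r + 5k = 2144.503666… → ⌈·⌉ = 2145
j=7: r + 6k = 2519.337 → ⌈·⌉ = 2520
j=8: r + 7k = 2894.170333… → ⌈·⌉ = 2895
j=9: r + 8k = 3269.003666… → ⌈·⌉ = 3270
j=10: r + 9k = 3643.837 → ⌈·⌉ = 3644
j=11: r + 10k = 4018.670333… → ⌈·⌉ = 4019
j=12: r + 11k = 4393.503666… → ⌈·⌉ = 4394

271, 646, 1021, 1395, 1770, 2145, 2520, 2895, 3270, 3644, 4019, 4394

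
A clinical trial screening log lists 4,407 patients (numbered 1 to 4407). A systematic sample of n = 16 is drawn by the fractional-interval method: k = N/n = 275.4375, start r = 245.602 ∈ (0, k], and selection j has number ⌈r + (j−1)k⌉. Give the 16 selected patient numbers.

j=1: r + 0k = 245.602 → ⌈·⌉ = 246
j=2: r + 1k = 521.0395 → ⌈·⌉ = 522
j=3: r + 2k = 796.477 → ⌈·⌉ = 797
j=4: r + 3k = 1071.9145 → ⌈·⌉ = 1072
j=5: r + 4k = 1347.352 → ⌈·⌉ = 1348
j=6: r + 5k = 1622.7895 → ⌈·⌉ = 1623
j=7: r + 6k = 1898.227 → ⌈·⌉ = 1899
j=8: r + 7k = 2173.6645 → ⌈·⌉ = 2174
j=9: r + 8k = 2449.102 → ⌈·⌉ = 2450
j=10: r + 9k = 2724.5395 → ⌈·⌉ = 2725
j=11: r + 10k = 2999.977 → ⌈·⌉ = 3000
j=12: r + 11k = 3275.4145 → ⌈·⌉ = 3276
j=13: r + 12k = 3550.852 → ⌈·⌉ = 3551
j=14: r + 13k = 3826.2895 → ⌈·⌉ = 3827
j=15: r + 14k = 4101.727 → ⌈·⌉ = 4102
j=16: r + 15k = 4377.1645 → ⌈·⌉ = 4378

246, 522, 797, 1072, 1348, 1623, 1899, 2174, 2450, 2725, 3000, 3276, 3551, 3827, 4102, 4378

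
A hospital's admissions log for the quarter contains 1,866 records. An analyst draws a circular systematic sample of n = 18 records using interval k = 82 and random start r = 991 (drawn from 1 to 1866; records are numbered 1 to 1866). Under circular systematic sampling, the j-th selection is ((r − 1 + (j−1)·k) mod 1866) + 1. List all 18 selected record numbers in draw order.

Selection 1: 991
Selection 2: 991 + 82 = 1073
Selection 3: 1073 + 82 = 1155
Selection 4: 1155 + 82 = 1237
Selection 5: 1237 + 82 = 1319
Selection 6: 1319 + 82 = 1401
Selection 7: 1401 + 82 = 1483
Selection 8: 1483 + 82 = 1565
Selection 9: 1565 + 82 = 1647
Selection 10: 1647 + 82 = 1729
Selection 11: 1729 + 82 = 1811
Selection 12: 1811 + 82 = 1893 → 1893 − 1866 = 27
Selection 13: 27 + 82 = 109
Selection 14: 109 + 82 = 191
Selection 15: 191 + 82 = 273
Selection 16: 273 + 82 = 355
Selection 17: 355 + 82 = 437
Selection 18: 437 + 82 = 519

991, 1073, 1155, 1237, 1319, 1401, 1483, 1565, 1647, 1729, 1811, 27, 109, 191, 273, 355, 437, 519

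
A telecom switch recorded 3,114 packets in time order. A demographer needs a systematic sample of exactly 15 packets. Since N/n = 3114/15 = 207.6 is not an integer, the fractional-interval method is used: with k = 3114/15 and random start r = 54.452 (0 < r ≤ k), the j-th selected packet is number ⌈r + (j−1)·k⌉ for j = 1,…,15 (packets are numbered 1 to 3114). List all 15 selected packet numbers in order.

55, 263, 470, 678, 885, 1093, 1301, 1508, 1716, 1923, 2131, 2339, 2546, 2754, 2961

j=1: r + 0k = 54.452 → ⌈·⌉ = 55
j=2: r + 1k = 262.052 → ⌈·⌉ = 263
j=3: r + 2k = 469.652 → ⌈·⌉ = 470
j=4: r + 3k = 677.252 → ⌈·⌉ = 678
j=5: r + 4k = 884.852 → ⌈·⌉ = 885
j=6: r + 5k = 1092.452 → ⌈·⌉ = 1093
j=7: r + 6k = 1300.052 → ⌈·⌉ = 1301
j=8: r + 7k = 1507.652 → ⌈·⌉ = 1508
j=9: r + 8k = 1715.252 → ⌈·⌉ = 1716
j=10: r + 9k = 1922.852 → ⌈·⌉ = 1923
j=11: r + 10k = 2130.452 → ⌈·⌉ = 2131
j=12: r + 11k = 2338.052 → ⌈·⌉ = 2339
j=13: r + 12k = 2545.652 → ⌈·⌉ = 2546
j=14: r + 13k = 2753.252 → ⌈·⌉ = 2754
j=15: r + 14k = 2960.852 → ⌈·⌉ = 2961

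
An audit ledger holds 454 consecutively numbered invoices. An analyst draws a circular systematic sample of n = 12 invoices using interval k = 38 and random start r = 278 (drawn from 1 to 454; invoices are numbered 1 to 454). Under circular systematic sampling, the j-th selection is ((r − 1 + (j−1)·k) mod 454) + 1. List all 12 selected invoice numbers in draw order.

278, 316, 354, 392, 430, 14, 52, 90, 128, 166, 204, 242

Selection 1: 278
Selection 2: 278 + 38 = 316
Selection 3: 316 + 38 = 354
Selection 4: 354 + 38 = 392
Selection 5: 392 + 38 = 430
Selection 6: 430 + 38 = 468 → 468 − 454 = 14
Selection 7: 14 + 38 = 52
Selection 8: 52 + 38 = 90
Selection 9: 90 + 38 = 128
Selection 10: 128 + 38 = 166
Selection 11: 166 + 38 = 204
Selection 12: 204 + 38 = 242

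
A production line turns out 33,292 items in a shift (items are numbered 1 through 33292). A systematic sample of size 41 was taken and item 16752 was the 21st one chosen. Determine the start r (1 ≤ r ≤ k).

512

k = 33292/41 = 812
r = 16752 − (21−1)×812 = 16752 − 16240 = 512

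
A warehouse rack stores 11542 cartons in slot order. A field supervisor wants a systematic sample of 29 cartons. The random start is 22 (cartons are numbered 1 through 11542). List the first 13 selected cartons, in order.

k = N/n = 11542/29 = 398
carton 1: 22
carton 2: 22 + 398 = 420
carton 3: 420 + 398 = 818
carton 4: 818 + 398 = 1216
carton 5: 1216 + 398 = 1614
carton 6: 1614 + 398 = 2012
carton 7: 2012 + 398 = 2410
carton 8: 2410 + 398 = 2808
carton 9: 2808 + 398 = 3206
carton 10: 3206 + 398 = 3604
carton 11: 3604 + 398 = 4002
carton 12: 4002 + 398 = 4400
carton 13: 4400 + 398 = 4798

22, 420, 818, 1216, 1614, 2012, 2410, 2808, 3206, 3604, 4002, 4400, 4798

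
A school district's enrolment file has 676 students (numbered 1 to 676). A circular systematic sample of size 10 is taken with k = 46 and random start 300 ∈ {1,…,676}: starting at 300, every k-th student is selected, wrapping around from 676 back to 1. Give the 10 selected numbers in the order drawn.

Selection 1: 300
Selection 2: 300 + 46 = 346
Selection 3: 346 + 46 = 392
Selection 4: 392 + 46 = 438
Selection 5: 438 + 46 = 484
Selection 6: 484 + 46 = 530
Selection 7: 530 + 46 = 576
Selection 8: 576 + 46 = 622
Selection 9: 622 + 46 = 668
Selection 10: 668 + 46 = 714 → 714 − 676 = 38

300, 346, 392, 438, 484, 530, 576, 622, 668, 38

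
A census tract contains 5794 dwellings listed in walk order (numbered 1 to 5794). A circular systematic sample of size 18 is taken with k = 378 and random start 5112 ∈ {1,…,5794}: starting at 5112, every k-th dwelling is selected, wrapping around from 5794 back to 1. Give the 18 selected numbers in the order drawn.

Selection 1: 5112
Selection 2: 5112 + 378 = 5490
Selection 3: 5490 + 378 = 5868 → 5868 − 5794 = 74
Selection 4: 74 + 378 = 452
Selection 5: 452 + 378 = 830
Selection 6: 830 + 378 = 1208
Selection 7: 1208 + 378 = 1586
Selection 8: 1586 + 378 = 1964
Selection 9: 1964 + 378 = 2342
Selection 10: 2342 + 378 = 2720
Selection 11: 2720 + 378 = 3098
Selection 12: 3098 + 378 = 3476
Selection 13: 3476 + 378 = 3854
Selection 14: 3854 + 378 = 4232
Selection 15: 4232 + 378 = 4610
Selection 16: 4610 + 378 = 4988
Selection 17: 4988 + 378 = 5366
Selection 18: 5366 + 378 = 5744

5112, 5490, 74, 452, 830, 1208, 1586, 1964, 2342, 2720, 3098, 3476, 3854, 4232, 4610, 4988, 5366, 5744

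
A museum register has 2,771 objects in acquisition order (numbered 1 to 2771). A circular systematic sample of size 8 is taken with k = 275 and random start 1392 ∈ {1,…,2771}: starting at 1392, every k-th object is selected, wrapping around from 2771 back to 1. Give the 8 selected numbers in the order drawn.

1392, 1667, 1942, 2217, 2492, 2767, 271, 546

Selection 1: 1392
Selection 2: 1392 + 275 = 1667
Selection 3: 1667 + 275 = 1942
Selection 4: 1942 + 275 = 2217
Selection 5: 2217 + 275 = 2492
Selection 6: 2492 + 275 = 2767
Selection 7: 2767 + 275 = 3042 → 3042 − 2771 = 271
Selection 8: 271 + 275 = 546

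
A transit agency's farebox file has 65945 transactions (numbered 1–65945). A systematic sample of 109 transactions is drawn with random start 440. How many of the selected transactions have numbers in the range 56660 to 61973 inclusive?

9

k = 65945/109 = 605
First selection ≥ 56660: 440 + ⌈(56660−440)/605⌉·605 = 440 + 93×605 = 56705
Last selection ≤ 61973: 440 + ⌊(61973−440)/605⌋·605 = 440 + 101×605 = 61545
Count = 101 − 93 + 1 = 9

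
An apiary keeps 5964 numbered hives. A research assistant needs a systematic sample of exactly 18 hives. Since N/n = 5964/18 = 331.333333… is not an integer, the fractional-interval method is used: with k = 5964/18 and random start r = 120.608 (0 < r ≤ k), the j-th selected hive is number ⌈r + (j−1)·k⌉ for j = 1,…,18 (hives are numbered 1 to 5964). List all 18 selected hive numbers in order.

j=1: r + 0k = 120.608 → ⌈·⌉ = 121
j=2: r + 1k = 451.941333… → ⌈·⌉ = 452
j=3: r + 2k = 783.274666… → ⌈·⌉ = 784
j=4: r + 3k = 1114.608 → ⌈·⌉ = 1115
j=5: r + 4k = 1445.941333… → ⌈·⌉ = 1446
j=6: r + 5k = 1777.274666… → ⌈·⌉ = 1778
j=7: r + 6k = 2108.608 → ⌈·⌉ = 2109
j=8: r + 7k = 2439.941333… → ⌈·⌉ = 2440
j=9: r + 8k = 2771.274666… → ⌈·⌉ = 2772
j=10: r + 9k = 3102.608 → ⌈·⌉ = 3103
j=11: r + 10k = 3433.941333… → ⌈·⌉ = 3434
j=12: r + 11k = 3765.274666… → ⌈·⌉ = 3766
j=13: r + 12k = 4096.608 → ⌈·⌉ = 4097
j=14: r + 13k = 4427.941333… → ⌈·⌉ = 4428
j=15: r + 14k = 4759.274666… → ⌈·⌉ = 4760
j=16: r + 15k = 5090.608 → ⌈·⌉ = 5091
j=17: r + 16k = 5421.941333… → ⌈·⌉ = 5422
j=18: r + 17k = 5753.274666… → ⌈·⌉ = 5754

121, 452, 784, 1115, 1446, 1778, 2109, 2440, 2772, 3103, 3434, 3766, 4097, 4428, 4760, 5091, 5422, 5754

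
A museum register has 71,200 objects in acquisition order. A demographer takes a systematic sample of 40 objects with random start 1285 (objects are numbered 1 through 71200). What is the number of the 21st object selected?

36885

k = 71200/40 = 1780
21st selection = r + (21−1)·k = 1285 + 20×1780 = 1285 + 35600 = 36885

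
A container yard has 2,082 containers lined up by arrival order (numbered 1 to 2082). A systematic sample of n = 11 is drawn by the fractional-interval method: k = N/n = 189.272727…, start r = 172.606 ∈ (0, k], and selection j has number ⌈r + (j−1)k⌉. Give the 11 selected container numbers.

173, 362, 552, 741, 930, 1119, 1309, 1498, 1687, 1877, 2066

j=1: r + 0k = 172.606 → ⌈·⌉ = 173
j=2: r + 1k = 361.878727… → ⌈·⌉ = 362
j=3: r + 2k = 551.151454… → ⌈·⌉ = 552
j=4: r + 3k = 740.424181… → ⌈·⌉ = 741
j=5: r + 4k = 929.696909… → ⌈·⌉ = 930
j=6: r + 5k = 1118.969636… → ⌈·⌉ = 1119
j=7: r + 6k = 1308.242363… → ⌈·⌉ = 1309
j=8: r + 7k = 1497.515090… → ⌈·⌉ = 1498
j=9: r + 8k = 1686.787818… → ⌈·⌉ = 1687
j=10: r + 9k = 1876.060545… → ⌈·⌉ = 1877
j=11: r + 10k = 2065.333272… → ⌈·⌉ = 2066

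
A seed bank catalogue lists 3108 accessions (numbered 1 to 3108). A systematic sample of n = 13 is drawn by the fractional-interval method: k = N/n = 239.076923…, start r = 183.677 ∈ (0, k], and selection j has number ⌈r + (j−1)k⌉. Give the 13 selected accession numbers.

184, 423, 662, 901, 1140, 1380, 1619, 1858, 2097, 2336, 2575, 2814, 3053

j=1: r + 0k = 183.677 → ⌈·⌉ = 184
j=2: r + 1k = 422.753923… → ⌈·⌉ = 423
j=3: r + 2k = 661.830846… → ⌈·⌉ = 662
j=4: r + 3k = 900.907769… → ⌈·⌉ = 901
j=5: r + 4k = 1139.984692… → ⌈·⌉ = 1140
j=6: r + 5k = 1379.061615… → ⌈·⌉ = 1380
j=7: r + 6k = 1618.138538… → ⌈·⌉ = 1619
j=8: r + 7k = 1857.215461… → ⌈·⌉ = 1858
j=9: r + 8k = 2096.292384… → ⌈·⌉ = 2097
j=10: r + 9k = 2335.369307… → ⌈·⌉ = 2336
j=11: r + 10k = 2574.446230… → ⌈·⌉ = 2575
j=12: r + 11k = 2813.523153… → ⌈·⌉ = 2814
j=13: r + 12k = 3052.600076… → ⌈·⌉ = 3053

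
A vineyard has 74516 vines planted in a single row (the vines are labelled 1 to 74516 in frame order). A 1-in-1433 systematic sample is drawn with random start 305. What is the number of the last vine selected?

73388

k = 1433
52nd selection = r + (52−1)·k = 305 + 51×1433 = 305 + 73083 = 73388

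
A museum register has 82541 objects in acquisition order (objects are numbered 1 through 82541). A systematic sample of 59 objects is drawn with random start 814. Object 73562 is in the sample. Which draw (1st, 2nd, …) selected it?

k = 82541/59 = 1399
position = (73562 − 814)/1399 + 1 = 72748/1399 + 1 = 52 + 1 = 53

53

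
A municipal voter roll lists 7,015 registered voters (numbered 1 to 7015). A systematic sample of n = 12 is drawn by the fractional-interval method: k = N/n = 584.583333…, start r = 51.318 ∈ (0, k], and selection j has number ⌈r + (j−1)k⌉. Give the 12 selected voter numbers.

j=1: r + 0k = 51.318 → ⌈·⌉ = 52
j=2: r + 1k = 635.901333… → ⌈·⌉ = 636
j=3: r + 2k = 1220.484666… → ⌈·⌉ = 1221
j=4: r + 3k = 1805.068 → ⌈·⌉ = 1806
j=5: r + 4k = 2389.651333… → ⌈·⌉ = 2390
j=6: r + 5k = 2974.234666… → ⌈·⌉ = 2975
j=7: r + 6k = 3558.818 → ⌈·⌉ = 3559
j=8: r + 7k = 4143.401333… → ⌈·⌉ = 4144
j=9: r + 8k = 4727.984666… → ⌈·⌉ = 4728
j=10: r + 9k = 5312.568 → ⌈·⌉ = 5313
j=11: r + 10k = 5897.151333… → ⌈·⌉ = 5898
j=12: r + 11k = 6481.734666… → ⌈·⌉ = 6482

52, 636, 1221, 1806, 2390, 2975, 3559, 4144, 4728, 5313, 5898, 6482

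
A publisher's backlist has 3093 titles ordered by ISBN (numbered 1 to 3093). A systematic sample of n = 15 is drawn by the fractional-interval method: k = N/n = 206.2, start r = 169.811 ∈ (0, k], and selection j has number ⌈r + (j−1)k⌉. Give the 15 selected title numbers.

j=1: r + 0k = 169.811 → ⌈·⌉ = 170
j=2: r + 1k = 376.011 → ⌈·⌉ = 377
j=3: r + 2k = 582.211 → ⌈·⌉ = 583
j=4: r + 3k = 788.411 → ⌈·⌉ = 789
j=5: r + 4k = 994.611 → ⌈·⌉ = 995
j=6: r + 5k = 1200.811 → ⌈·⌉ = 1201
j=7: r + 6k = 1407.011 → ⌈·⌉ = 1408
j=8: r + 7k = 1613.211 → ⌈·⌉ = 1614
j=9: r + 8k = 1819.411 → ⌈·⌉ = 1820
j=10: r + 9k = 2025.611 → ⌈·⌉ = 2026
j=11: r + 10k = 2231.811 → ⌈·⌉ = 2232
j=12: r + 11k = 2438.011 → ⌈·⌉ = 2439
j=13: r + 12k = 2644.211 → ⌈·⌉ = 2645
j=14: r + 13k = 2850.411 → ⌈·⌉ = 2851
j=15: r + 14k = 3056.611 → ⌈·⌉ = 3057

170, 377, 583, 789, 995, 1201, 1408, 1614, 1820, 2026, 2232, 2439, 2645, 2851, 3057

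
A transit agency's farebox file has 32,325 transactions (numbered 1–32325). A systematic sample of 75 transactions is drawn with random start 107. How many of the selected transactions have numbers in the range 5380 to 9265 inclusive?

k = 32325/75 = 431
First selection ≥ 5380: 107 + ⌈(5380−107)/431⌉·431 = 107 + 13×431 = 5710
Last selection ≤ 9265: 107 + ⌊(9265−107)/431⌋·431 = 107 + 21×431 = 9158
Count = 21 − 13 + 1 = 9

9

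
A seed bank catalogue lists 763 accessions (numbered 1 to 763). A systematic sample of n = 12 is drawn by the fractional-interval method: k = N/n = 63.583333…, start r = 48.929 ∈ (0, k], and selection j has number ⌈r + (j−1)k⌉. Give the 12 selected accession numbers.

49, 113, 177, 240, 304, 367, 431, 495, 558, 622, 685, 749

j=1: r + 0k = 48.929 → ⌈·⌉ = 49
j=2: r + 1k = 112.512333… → ⌈·⌉ = 113
j=3: r + 2k = 176.095666… → ⌈·⌉ = 177
j=4: r + 3k = 239.679 → ⌈·⌉ = 240
j=5: r + 4k = 303.262333… → ⌈·⌉ = 304
j=6: r + 5k = 366.845666… → ⌈·⌉ = 367
j=7: r + 6k = 430.429 → ⌈·⌉ = 431
j=8: r + 7k = 494.012333… → ⌈·⌉ = 495
j=9: r + 8k = 557.595666… → ⌈·⌉ = 558
j=10: r + 9k = 621.179 → ⌈·⌉ = 622
j=11: r + 10k = 684.762333… → ⌈·⌉ = 685
j=12: r + 11k = 748.345666… → ⌈·⌉ = 749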